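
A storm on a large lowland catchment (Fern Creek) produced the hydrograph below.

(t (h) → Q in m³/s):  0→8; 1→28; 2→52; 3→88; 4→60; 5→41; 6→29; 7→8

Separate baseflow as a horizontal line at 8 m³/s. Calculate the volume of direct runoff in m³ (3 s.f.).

Direct-runoff ordinates (Q − Q_b): 0.0, 20.0, 44.0, 80.0, 52.0, 33.0, 21.0, 0.0 m³/s.
ΣQ_DR = 250.0 m³/s.
With Δt = 1 h = 3600 s, V = ΣQ_DR · Δt = 250.0 × 3600 = 9.00 × 10^5 m³.

V ≈ 9.00 × 10^5 m³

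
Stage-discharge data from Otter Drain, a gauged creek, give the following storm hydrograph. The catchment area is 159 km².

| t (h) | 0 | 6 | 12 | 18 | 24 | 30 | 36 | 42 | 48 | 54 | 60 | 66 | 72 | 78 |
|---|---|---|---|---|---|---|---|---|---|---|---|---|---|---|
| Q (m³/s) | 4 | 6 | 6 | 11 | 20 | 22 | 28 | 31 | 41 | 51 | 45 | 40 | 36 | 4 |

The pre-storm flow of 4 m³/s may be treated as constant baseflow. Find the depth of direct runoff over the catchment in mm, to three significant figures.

Direct runoff: 0.0, 2.0, 2.0, 7.0, 16.0, 18.0, 24.0, 27.0, 37.0, 47.0, 41.0, 36.0, 32.0, 0.0 m³/s; ΣQ_DR = 289.0 m³/s.
V = ΣQ_DR · Δt = 289.0 × 21600 s = 6.242 × 10^6 m³.
Over A = 159 km², depth = V / A = 39.3 mm.

d ≈ 39.3 mm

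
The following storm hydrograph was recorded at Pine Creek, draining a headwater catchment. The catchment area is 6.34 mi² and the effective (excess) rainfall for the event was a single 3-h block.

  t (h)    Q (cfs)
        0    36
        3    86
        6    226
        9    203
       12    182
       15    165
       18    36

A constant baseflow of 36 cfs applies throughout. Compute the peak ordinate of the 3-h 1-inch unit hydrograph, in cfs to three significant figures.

Direct runoff: 0.0, 50.0, 190.0, 167.0, 146.0, 129.0, 0.0 cfs; ΣQ_DR = 682.0 cfs, peak = 190.0 cfs.
Runoff depth d = ΣQ_DR·Δt / A = 682.0 × 10800 / (6.34 mi²) = 0.5001 in.
The 1-inch UH is the DRH scaled by (1 in)/d, so U_p = 190.0 × 1/0.5001 = 380 cfs.

U_p ≈ 380 cfs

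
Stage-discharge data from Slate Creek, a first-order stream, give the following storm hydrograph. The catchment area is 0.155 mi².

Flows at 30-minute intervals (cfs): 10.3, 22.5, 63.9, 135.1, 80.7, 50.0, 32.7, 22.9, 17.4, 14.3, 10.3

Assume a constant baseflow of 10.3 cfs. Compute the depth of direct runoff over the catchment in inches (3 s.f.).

d ≈ 1.73 in

Direct runoff: 0.0, 12.2, 53.6, 124.8, 70.4, 39.7, 22.4, 12.6, 7.1, 4.0, 0.0 cfs; ΣQ_DR = 346.8 cfs.
V = ΣQ_DR · Δt = 346.8 × 1800 s = 6.242 × 10^5 ft³.
Over A = 0.155 mi², depth = V / A = 1.73 in.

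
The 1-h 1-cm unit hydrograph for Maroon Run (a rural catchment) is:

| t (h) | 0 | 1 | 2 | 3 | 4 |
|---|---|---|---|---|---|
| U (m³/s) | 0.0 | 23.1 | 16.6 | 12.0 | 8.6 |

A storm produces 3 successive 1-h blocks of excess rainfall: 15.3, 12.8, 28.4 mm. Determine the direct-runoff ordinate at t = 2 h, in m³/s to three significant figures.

By discrete convolution, Q_j = Σ (P_i / 10 mm) · U_{j−i}.
At t = 2 h (j=2): Q = (15.3/10)·16.6 + (12.8/10)·23.1 + (28.4/10)·0.0 = 55.0 m³/s.

Q ≈ 55.0 m³/s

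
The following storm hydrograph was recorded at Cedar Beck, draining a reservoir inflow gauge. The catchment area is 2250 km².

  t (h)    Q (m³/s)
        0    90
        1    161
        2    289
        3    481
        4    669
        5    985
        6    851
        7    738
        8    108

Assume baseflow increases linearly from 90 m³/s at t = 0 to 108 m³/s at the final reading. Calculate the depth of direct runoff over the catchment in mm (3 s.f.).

Direct runoff: 0.00, 68.75, 194.50, 384.25, 570.00, 883.75, 747.50, 632.25, 0.00 m³/s; ΣQ_DR = 3481 m³/s.
V = ΣQ_DR · Δt = 3481 × 3600 s = 1.253 × 10^7 m³.
Over A = 2250 km², depth = V / A = 5.57 mm.

d ≈ 5.57 mm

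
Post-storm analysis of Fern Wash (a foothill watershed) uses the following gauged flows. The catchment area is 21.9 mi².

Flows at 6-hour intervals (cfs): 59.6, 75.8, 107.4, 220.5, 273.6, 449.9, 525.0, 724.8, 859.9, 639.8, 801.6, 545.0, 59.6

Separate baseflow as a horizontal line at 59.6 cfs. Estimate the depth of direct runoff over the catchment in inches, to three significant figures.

Direct runoff: 0.0, 16.2, 47.8, 160.9, 214.0, 390.3, 465.4, 665.2, 800.3, 580.2, 742.0, 485.4, 0.0 cfs; ΣQ_DR = 4568 cfs.
V = ΣQ_DR · Δt = 4568 × 21600 s = 9.866 × 10^7 ft³.
Over A = 21.9 mi², depth = V / A = 1.94 in.

d ≈ 1.94 in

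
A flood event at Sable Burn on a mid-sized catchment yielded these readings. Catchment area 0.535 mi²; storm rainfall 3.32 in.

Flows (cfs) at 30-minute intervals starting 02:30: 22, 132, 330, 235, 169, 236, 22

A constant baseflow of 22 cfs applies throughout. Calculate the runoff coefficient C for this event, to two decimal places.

C ≈ 0.43

ΣQ_DR = 992.0 cfs; V = ΣQ_DR·Δt = 1.786 × 10^6 ft³.
Runoff depth d = V / A = 1.437 in.
C = d / P = 1.437 / 3.32 = 0.43.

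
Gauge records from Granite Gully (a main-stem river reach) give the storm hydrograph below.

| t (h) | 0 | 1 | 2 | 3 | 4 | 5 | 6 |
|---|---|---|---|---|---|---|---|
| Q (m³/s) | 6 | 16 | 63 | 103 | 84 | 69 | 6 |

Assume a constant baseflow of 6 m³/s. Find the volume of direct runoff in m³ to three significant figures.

V ≈ 1.10 × 10^6 m³

Direct-runoff ordinates (Q − Q_b): 0.0, 10.0, 57.0, 97.0, 78.0, 63.0, 0.0 m³/s.
ΣQ_DR = 305.0 m³/s.
With Δt = 1 h = 3600 s, V = ΣQ_DR · Δt = 305.0 × 3600 = 1.10 × 10^6 m³.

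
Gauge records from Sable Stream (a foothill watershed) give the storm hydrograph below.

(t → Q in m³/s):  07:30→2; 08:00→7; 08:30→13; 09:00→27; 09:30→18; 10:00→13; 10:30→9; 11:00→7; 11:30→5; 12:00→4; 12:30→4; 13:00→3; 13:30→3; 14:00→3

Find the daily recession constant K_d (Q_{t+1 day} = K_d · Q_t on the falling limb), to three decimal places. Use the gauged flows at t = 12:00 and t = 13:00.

K_d ≈ 0.001

Between t = 12:00 and t = 13:00 the flow falls from 4 to 3 m³/s over 2×0.5 h = 1 h.
Per-interval ratio K = (3/4)^(1/2) = 0.8660; K_d = K^(24/0.5) = 0.001.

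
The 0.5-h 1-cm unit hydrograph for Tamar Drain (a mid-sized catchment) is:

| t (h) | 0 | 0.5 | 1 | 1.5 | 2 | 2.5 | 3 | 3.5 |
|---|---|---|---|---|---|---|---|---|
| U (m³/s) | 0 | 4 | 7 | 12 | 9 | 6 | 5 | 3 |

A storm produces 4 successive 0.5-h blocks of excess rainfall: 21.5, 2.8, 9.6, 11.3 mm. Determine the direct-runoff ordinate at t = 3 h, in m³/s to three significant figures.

Q ≈ 34.6 m³/s

By discrete convolution, Q_j = Σ (P_i / 10 mm) · U_{j−i}.
At t = 3 h (j=6): Q = (21.5/10)·5 + (2.8/10)·6 + (9.6/10)·9 + (11.3/10)·12 = 34.6 m³/s.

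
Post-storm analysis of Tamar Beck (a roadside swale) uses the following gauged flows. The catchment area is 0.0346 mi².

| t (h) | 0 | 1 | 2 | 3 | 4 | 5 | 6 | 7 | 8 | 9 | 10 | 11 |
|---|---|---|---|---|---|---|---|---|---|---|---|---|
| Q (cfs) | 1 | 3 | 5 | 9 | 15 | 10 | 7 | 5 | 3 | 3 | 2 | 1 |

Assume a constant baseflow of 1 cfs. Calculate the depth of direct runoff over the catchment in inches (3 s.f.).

d ≈ 2.33 in

Direct runoff: 0.0, 2.0, 4.0, 8.0, 14.0, 9.0, 6.0, 4.0, 2.0, 2.0, 1.0, 0.0 cfs; ΣQ_DR = 52.00 cfs.
V = ΣQ_DR · Δt = 52.00 × 3600 s = 1.872 × 10^5 ft³.
Over A = 0.0346 mi², depth = V / A = 2.33 in.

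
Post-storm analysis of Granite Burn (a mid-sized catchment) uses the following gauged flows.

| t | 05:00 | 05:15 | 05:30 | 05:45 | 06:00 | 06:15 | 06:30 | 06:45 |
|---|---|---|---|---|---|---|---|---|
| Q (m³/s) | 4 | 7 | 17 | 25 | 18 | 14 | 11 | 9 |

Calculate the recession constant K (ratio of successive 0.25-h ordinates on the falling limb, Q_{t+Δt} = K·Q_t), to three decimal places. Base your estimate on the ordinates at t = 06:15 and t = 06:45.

Using the recession-limb readings at t = 06:15 and t = 06:45: Q falls from 14 to 9 m³/s over 2 intervals.
K = (Q₂/Q₁)^(1/2) = (9/14)^(1/2) = 0.802.

K ≈ 0.802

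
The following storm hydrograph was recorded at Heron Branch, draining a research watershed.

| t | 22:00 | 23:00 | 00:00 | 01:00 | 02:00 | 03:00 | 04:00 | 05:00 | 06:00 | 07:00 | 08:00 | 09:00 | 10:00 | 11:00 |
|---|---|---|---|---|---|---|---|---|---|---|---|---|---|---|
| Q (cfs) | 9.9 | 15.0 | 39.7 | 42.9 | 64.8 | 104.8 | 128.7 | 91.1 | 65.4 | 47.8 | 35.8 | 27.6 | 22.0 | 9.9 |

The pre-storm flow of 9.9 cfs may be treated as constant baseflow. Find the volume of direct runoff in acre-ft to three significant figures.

Direct-runoff ordinates (Q − Q_b): 0.0, 5.1, 29.8, 33.0, 54.9, 94.9, 118.8, 81.2, 55.5, 37.9, 25.9, 17.7, 12.1, 0.0 cfs.
ΣQ_DR = 566.8 cfs.
With Δt = 1 h = 3600 s, V = ΣQ_DR · Δt = 566.8 × 3600 = 2.04 × 10^6 ft³ = 46.8 acre-ft.

V ≈ 46.8 acre-ft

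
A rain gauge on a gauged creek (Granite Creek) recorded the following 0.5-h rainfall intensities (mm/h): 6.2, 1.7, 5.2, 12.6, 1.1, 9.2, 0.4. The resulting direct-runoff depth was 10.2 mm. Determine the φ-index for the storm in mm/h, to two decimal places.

φ ≈ 3.20 mm/h

Only the 4 blocks with intensity above φ contribute runoff: 6.2, 5.2, 12.6, 9.2 mm/h.
Σ(I−φ)·Δt = d  ⇒  (6.2+5.2+12.6+9.2 − 4φ)·0.5 = 10.2
φ = (33.20 − 10.2/0.5) / 4 = 3.20 mm/h.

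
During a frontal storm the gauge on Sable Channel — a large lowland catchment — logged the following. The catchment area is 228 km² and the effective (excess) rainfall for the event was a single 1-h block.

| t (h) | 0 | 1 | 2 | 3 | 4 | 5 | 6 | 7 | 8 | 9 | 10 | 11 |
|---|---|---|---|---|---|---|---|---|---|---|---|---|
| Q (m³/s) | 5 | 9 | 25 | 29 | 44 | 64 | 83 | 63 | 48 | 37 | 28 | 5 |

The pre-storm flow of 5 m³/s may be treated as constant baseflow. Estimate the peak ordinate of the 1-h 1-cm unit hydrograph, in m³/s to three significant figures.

Direct runoff: 0.0, 4.0, 20.0, 24.0, 39.0, 59.0, 78.0, 58.0, 43.0, 32.0, 23.0, 0.0 m³/s; ΣQ_DR = 380.0 m³/s, peak = 78.0 m³/s.
Runoff depth d = ΣQ_DR·Δt / A = 380.0 × 3600 / (228 km²) = 6.000 mm.
The 1-cm UH is the DRH scaled by (10 mm)/d, so U_p = 78.0 × 10/6.000 = 130 m³/s.

U_p ≈ 130 m³/s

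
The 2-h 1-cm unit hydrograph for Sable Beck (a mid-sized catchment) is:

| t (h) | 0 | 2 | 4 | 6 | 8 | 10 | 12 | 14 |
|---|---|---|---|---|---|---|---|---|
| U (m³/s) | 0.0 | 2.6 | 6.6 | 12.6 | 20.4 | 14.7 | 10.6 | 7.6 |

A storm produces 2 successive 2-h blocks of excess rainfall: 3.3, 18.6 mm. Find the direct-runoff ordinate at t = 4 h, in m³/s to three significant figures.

By discrete convolution, Q_j = Σ (P_i / 10 mm) · U_{j−i}.
At t = 4 h (j=2): Q = (3.3/10)·6.6 + (18.6/10)·2.6 = 7.01 m³/s.

Q ≈ 7.01 m³/s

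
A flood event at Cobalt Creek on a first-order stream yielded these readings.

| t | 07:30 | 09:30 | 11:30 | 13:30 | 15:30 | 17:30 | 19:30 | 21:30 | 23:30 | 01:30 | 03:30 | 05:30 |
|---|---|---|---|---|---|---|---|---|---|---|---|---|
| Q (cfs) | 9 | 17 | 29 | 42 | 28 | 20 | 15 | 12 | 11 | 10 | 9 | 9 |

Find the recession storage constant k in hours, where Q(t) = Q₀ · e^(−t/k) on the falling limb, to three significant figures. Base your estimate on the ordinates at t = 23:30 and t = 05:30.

On the falling limb, Q drops from 11 to 9 cfs between t = 23:30 and t = 05:30 (Δt = 6 h).
k = −Δt / ln(Q₂/Q₁) = −6 / ln(9/11) = 29.9 h.

k ≈ 29.9 h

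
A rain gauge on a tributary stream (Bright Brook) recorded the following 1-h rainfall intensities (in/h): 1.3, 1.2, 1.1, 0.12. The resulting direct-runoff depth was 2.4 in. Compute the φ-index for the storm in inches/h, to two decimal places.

φ ≈ 0.40 in/h

Only the 3 blocks with intensity above φ contribute runoff: 1.3, 1.2, 1.1 in/h.
Σ(I−φ)·Δt = d  ⇒  (1.3+1.2+1.1 − 3φ)·1 = 2.4
φ = (3.600 − 2.4/1) / 3 = 0.40 in/h.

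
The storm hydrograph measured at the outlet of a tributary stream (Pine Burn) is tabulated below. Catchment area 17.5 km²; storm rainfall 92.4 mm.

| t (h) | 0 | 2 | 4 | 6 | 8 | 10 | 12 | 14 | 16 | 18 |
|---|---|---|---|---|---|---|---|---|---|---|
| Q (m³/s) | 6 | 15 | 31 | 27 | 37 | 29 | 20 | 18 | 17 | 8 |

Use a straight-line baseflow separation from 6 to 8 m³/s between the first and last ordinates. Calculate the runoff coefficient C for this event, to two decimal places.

C ≈ 0.61

ΣQ_DR = 138.0 m³/s; V = ΣQ_DR·Δt = 9.936 × 10^5 m³.
Runoff depth d = V / A = 56.78 mm.
C = d / P = 56.78 / 92.4 = 0.61.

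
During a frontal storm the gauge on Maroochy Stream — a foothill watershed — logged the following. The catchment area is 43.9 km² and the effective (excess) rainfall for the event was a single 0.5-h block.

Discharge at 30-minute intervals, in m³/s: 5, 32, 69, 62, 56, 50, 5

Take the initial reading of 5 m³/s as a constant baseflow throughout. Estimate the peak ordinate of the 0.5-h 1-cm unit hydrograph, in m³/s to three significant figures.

Direct runoff: 0.0, 27.0, 64.0, 57.0, 51.0, 45.0, 0.0 m³/s; ΣQ_DR = 244.0 m³/s, peak = 64.0 m³/s.
Runoff depth d = ΣQ_DR·Δt / A = 244.0 × 1800 / (43.9 km²) = 10.00 mm.
The 1-cm UH is the DRH scaled by (10 mm)/d, so U_p = 64.0 × 10/10.00 = 64.0 m³/s.

U_p ≈ 64.0 m³/s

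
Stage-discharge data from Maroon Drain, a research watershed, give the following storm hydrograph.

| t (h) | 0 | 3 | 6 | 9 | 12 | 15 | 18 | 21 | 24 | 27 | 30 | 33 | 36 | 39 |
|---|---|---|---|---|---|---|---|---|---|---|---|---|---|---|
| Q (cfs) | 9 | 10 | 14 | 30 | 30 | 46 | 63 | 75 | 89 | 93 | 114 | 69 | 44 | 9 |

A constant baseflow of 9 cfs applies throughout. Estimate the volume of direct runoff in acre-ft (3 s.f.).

Direct-runoff ordinates (Q − Q_b): 0.0, 1.0, 5.0, 21.0, 21.0, 37.0, 54.0, 66.0, 80.0, 84.0, 105.0, 60.0, 35.0, 0.0 cfs.
ΣQ_DR = 569.0 cfs.
With Δt = 3 h = 10800 s, V = ΣQ_DR · Δt = 569.0 × 10800 = 6.15 × 10^6 ft³ = 141 acre-ft.

V ≈ 141 acre-ft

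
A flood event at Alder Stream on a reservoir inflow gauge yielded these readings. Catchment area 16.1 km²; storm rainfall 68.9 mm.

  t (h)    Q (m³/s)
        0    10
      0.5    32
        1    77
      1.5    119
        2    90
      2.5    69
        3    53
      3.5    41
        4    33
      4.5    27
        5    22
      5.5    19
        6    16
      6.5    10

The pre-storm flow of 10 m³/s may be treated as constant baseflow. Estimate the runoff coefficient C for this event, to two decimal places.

C ≈ 0.78

ΣQ_DR = 478.0 m³/s; V = ΣQ_DR·Δt = 8.604 × 10^5 m³.
Runoff depth d = V / A = 53.44 mm.
C = d / P = 53.44 / 68.9 = 0.78.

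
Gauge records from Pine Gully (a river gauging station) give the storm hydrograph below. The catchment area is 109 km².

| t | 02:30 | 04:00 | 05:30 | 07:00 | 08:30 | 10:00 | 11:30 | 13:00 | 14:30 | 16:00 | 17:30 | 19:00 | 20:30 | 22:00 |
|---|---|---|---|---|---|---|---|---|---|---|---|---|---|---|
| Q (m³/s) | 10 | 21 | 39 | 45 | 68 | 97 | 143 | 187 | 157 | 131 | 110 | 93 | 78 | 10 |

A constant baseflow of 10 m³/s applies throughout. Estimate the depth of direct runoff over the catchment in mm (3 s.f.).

d ≈ 52.0 mm

Direct runoff: 0.0, 11.0, 29.0, 35.0, 58.0, 87.0, 133.0, 177.0, 147.0, 121.0, 100.0, 83.0, 68.0, 0.0 m³/s; ΣQ_DR = 1049 m³/s.
V = ΣQ_DR · Δt = 1049 × 5400 s = 5.665 × 10^6 m³.
Over A = 109 km², depth = V / A = 52.0 mm.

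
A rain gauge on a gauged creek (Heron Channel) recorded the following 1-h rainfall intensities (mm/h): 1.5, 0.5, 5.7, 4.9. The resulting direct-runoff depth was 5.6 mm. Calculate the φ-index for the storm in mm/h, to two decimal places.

Only the 2 blocks with intensity above φ contribute runoff: 5.7, 4.9 mm/h.
Σ(I−φ)·Δt = d  ⇒  (5.7+4.9 − 2φ)·1 = 5.6
φ = (10.60 − 5.6/1) / 2 = 2.50 mm/h.

φ ≈ 2.50 mm/h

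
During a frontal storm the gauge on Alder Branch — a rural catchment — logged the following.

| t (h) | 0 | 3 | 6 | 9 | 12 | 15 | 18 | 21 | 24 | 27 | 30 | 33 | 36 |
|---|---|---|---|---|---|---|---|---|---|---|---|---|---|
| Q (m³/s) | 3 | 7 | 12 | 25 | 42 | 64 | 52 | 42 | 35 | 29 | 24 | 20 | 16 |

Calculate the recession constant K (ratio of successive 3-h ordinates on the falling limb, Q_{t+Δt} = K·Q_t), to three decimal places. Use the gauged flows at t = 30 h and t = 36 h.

K ≈ 0.816

Using the recession-limb readings at t = 30 h and t = 36 h: Q falls from 24 to 16 m³/s over 2 intervals.
K = (Q₂/Q₁)^(1/2) = (16/24)^(1/2) = 0.816.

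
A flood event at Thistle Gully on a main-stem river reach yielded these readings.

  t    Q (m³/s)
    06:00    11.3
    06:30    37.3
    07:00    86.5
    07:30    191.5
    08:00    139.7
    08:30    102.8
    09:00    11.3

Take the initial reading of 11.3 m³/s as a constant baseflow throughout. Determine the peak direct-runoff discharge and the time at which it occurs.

Q_p = 180.2 m³/s at t = 07:30

Subtracting baseflow gives direct-runoff ordinates: 0.0, 26.0, 75.2, 180.2, 128.4, 91.5, 0.0 m³/s.
The maximum is 180.2 m³/s, occurring at the reading for t = 07:30.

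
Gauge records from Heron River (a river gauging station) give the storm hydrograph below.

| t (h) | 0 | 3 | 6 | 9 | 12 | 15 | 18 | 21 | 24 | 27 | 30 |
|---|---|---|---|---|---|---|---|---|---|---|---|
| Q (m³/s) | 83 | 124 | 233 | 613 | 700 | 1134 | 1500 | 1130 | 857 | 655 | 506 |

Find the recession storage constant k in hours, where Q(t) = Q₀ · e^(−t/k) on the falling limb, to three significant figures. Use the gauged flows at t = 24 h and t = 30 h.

k ≈ 11.4 h

On the falling limb, Q drops from 857 to 506 m³/s between t = 24 h and t = 30 h (Δt = 6 h).
k = −Δt / ln(Q₂/Q₁) = −6 / ln(506/857) = 11.4 h.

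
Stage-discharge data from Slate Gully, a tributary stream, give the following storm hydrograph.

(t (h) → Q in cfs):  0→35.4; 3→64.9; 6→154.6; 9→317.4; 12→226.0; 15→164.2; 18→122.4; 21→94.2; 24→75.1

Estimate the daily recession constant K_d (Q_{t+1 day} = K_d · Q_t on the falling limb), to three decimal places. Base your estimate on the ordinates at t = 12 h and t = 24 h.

K_d ≈ 0.110

Between t = 12 h and t = 24 h the flow falls from 226.0 to 75.1 cfs over 4×3 h = 12 h.
Per-interval ratio K = (75.1/226.0)^(1/4) = 0.7592; K_d = K^(24/3) = 0.110.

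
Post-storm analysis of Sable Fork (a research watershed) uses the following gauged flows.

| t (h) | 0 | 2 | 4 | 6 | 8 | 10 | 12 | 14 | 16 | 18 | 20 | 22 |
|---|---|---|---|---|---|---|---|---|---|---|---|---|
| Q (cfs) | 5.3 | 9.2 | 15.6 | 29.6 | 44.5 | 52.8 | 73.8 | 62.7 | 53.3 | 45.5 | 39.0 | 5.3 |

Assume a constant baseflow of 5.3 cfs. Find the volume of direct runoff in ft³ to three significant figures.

Direct-runoff ordinates (Q − Q_b): 0.0, 3.9, 10.3, 24.3, 39.2, 47.5, 68.5, 57.4, 48.0, 40.2, 33.7, 0.0 cfs.
ΣQ_DR = 373.0 cfs.
With Δt = 2 h = 7200 s, V = ΣQ_DR · Δt = 373.0 × 7200 = 2.69 × 10^6 ft³.

V ≈ 2.69 × 10^6 ft³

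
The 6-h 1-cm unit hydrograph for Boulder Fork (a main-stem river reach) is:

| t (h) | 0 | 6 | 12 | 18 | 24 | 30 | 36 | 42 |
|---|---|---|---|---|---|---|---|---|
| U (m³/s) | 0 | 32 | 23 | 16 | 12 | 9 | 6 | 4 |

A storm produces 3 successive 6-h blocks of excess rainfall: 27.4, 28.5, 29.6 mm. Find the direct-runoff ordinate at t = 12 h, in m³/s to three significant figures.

Q ≈ 154 m³/s

By discrete convolution, Q_j = Σ (P_i / 10 mm) · U_{j−i}.
At t = 12 h (j=2): Q = (27.4/10)·23 + (28.5/10)·32 + (29.6/10)·0 = 154 m³/s.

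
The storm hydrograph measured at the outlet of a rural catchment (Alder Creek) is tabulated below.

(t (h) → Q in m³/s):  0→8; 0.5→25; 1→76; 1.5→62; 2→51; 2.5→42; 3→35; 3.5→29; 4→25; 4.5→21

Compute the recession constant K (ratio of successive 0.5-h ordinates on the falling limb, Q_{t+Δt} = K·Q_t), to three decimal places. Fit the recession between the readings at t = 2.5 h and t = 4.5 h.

K ≈ 0.841

Using the recession-limb readings at t = 2.5 h and t = 4.5 h: Q falls from 42 to 21 m³/s over 4 intervals.
K = (Q₂/Q₁)^(1/4) = (21/42)^(1/4) = 0.841.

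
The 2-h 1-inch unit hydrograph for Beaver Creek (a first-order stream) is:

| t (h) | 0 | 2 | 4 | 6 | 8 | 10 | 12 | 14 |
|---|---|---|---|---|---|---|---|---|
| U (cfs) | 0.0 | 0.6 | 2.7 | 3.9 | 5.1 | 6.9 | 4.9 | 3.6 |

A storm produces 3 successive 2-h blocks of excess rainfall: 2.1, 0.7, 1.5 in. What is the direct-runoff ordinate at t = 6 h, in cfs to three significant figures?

Q ≈ 11.0 cfs

By discrete convolution, Q_j = Σ (P_i / 1 in) · U_{j−i}.
At t = 6 h (j=3): Q = (2.1/1)·3.9 + (0.7/1)·2.7 + (1.5/1)·0.6 = 11.0 cfs.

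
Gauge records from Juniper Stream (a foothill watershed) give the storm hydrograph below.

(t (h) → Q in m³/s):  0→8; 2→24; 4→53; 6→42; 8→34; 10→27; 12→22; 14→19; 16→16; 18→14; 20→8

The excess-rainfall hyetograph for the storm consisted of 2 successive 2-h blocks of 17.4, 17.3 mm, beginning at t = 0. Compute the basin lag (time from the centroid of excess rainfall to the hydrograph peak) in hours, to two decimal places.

Centroid of excess rainfall: t_c = Σ P_i·t̄_i / ΣP_i = 1.9971 h (block centres at 1, 3 h).
Hydrograph peak occurs at t = 4 h, so basin lag t_L = 4 − 1.9971 = 2.00 h.

t_L ≈ 2.00 h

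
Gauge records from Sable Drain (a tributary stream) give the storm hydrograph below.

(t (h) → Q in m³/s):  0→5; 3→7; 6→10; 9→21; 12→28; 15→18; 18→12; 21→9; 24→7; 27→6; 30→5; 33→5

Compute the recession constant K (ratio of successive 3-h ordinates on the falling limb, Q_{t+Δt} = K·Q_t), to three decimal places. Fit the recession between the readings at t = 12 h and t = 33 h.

Using the recession-limb readings at t = 12 h and t = 33 h: Q falls from 28 to 5 m³/s over 7 intervals.
K = (Q₂/Q₁)^(1/7) = (5/28)^(1/7) = 0.782.

K ≈ 0.782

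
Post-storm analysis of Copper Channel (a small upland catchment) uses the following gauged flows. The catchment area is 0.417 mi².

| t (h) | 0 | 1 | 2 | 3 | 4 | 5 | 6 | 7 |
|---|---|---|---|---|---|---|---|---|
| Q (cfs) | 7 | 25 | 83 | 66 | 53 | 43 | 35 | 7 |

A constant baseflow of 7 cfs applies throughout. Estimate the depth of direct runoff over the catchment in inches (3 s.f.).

Direct runoff: 0.0, 18.0, 76.0, 59.0, 46.0, 36.0, 28.0, 0.0 cfs; ΣQ_DR = 263.0 cfs.
V = ΣQ_DR · Δt = 263.0 × 3600 s = 9.468 × 10^5 ft³.
Over A = 0.417 mi², depth = V / A = 0.977 in.

d ≈ 0.977 in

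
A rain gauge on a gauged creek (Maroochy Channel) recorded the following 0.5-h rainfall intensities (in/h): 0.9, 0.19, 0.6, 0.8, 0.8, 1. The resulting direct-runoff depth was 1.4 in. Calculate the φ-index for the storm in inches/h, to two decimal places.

Only the 5 blocks with intensity above φ contribute runoff: 0.9, 0.6, 0.8, 0.8, 1 in/h.
Σ(I−φ)·Δt = d  ⇒  (0.9+0.6+0.8+0.8+1 − 5φ)·0.5 = 1.4
φ = (4.100 − 1.4/0.5) / 5 = 0.26 in/h.

φ ≈ 0.26 in/h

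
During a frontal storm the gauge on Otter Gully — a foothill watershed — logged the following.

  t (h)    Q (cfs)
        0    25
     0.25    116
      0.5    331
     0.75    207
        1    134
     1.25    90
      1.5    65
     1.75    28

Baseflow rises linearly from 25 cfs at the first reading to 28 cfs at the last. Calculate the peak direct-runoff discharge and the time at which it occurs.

Q_p = 305.14 cfs at t = 0.5 h

Subtracting baseflow gives direct-runoff ordinates: 0.00, 90.57, 305.14, 180.71, 107.29, 62.86, 37.43, 0.00 cfs.
The maximum is 305.14 cfs, occurring at the reading for t = 0.5 h.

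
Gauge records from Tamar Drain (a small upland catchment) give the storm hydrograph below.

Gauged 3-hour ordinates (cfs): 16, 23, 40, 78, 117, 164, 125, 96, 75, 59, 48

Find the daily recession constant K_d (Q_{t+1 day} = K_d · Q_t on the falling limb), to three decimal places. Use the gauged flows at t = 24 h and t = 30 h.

Between t = 24 h and t = 30 h the flow falls from 75 to 48 cfs over 2×3 h = 6 h.
Per-interval ratio K = (48/75)^(1/2) = 0.8000; K_d = K^(24/3) = 0.168.

K_d ≈ 0.168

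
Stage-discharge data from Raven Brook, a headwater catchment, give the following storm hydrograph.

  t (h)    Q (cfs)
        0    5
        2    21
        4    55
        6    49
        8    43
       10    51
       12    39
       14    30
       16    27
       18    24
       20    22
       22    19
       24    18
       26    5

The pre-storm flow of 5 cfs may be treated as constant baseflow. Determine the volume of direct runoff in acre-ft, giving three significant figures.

V ≈ 55.9 acre-ft

Direct-runoff ordinates (Q − Q_b): 0.0, 16.0, 50.0, 44.0, 38.0, 46.0, 34.0, 25.0, 22.0, 19.0, 17.0, 14.0, 13.0, 0.0 cfs.
ΣQ_DR = 338.0 cfs.
With Δt = 2 h = 7200 s, V = ΣQ_DR · Δt = 338.0 × 7200 = 2.43 × 10^6 ft³ = 55.9 acre-ft.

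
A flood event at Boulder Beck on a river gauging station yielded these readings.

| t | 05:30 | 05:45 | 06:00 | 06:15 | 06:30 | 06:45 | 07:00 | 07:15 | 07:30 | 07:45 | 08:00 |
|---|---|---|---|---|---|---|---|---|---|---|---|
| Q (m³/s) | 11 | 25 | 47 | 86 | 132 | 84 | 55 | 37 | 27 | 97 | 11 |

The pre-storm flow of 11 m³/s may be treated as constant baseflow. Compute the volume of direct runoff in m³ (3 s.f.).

V ≈ 4.42 × 10^5 m³

Direct-runoff ordinates (Q − Q_b): 0.0, 14.0, 36.0, 75.0, 121.0, 73.0, 44.0, 26.0, 16.0, 86.0, 0.0 m³/s.
ΣQ_DR = 491.0 m³/s.
With Δt = 0.25 h = 900 s, V = ΣQ_DR · Δt = 491.0 × 900 = 4.42 × 10^5 m³.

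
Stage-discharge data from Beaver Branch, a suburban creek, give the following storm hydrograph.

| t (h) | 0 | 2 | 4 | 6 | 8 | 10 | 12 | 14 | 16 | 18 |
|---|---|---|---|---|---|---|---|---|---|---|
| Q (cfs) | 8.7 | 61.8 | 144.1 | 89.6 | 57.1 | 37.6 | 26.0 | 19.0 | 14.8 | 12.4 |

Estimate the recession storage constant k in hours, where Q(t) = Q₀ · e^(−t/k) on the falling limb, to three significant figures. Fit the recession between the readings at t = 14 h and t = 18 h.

k ≈ 9.37 h

On the falling limb, Q drops from 19.0 to 12.4 cfs between t = 14 h and t = 18 h (Δt = 4 h).
k = −Δt / ln(Q₂/Q₁) = −4 / ln(12.4/19.0) = 9.37 h.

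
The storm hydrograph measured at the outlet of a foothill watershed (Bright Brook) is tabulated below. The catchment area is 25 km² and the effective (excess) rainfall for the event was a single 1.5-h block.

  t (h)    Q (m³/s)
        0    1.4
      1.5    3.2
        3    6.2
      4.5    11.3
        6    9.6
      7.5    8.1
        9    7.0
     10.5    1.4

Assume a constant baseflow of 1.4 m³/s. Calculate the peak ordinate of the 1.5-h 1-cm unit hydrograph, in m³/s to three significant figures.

Direct runoff: 0.0, 1.8, 4.8, 9.9, 8.2, 6.7, 5.6, 0.0 m³/s; ΣQ_DR = 37.00 m³/s, peak = 9.9 m³/s.
Runoff depth d = ΣQ_DR·Δt / A = 37.00 × 5400 / (25 km²) = 7.992 mm.
The 1-cm UH is the DRH scaled by (10 mm)/d, so U_p = 9.9 × 10/7.992 = 12.4 m³/s.

U_p ≈ 12.4 m³/s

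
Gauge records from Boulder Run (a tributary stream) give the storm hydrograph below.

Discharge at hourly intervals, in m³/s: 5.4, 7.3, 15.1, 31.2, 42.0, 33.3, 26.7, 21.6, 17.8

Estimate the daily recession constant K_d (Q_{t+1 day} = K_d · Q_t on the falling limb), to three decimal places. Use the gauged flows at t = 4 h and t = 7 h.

Between t = 4 h and t = 7 h the flow falls from 42.0 to 21.6 m³/s over 3×1 h = 3 h.
Per-interval ratio K = (21.6/42.0)^(1/3) = 0.8012; K_d = K^(24/1) = 0.005.

K_d ≈ 0.005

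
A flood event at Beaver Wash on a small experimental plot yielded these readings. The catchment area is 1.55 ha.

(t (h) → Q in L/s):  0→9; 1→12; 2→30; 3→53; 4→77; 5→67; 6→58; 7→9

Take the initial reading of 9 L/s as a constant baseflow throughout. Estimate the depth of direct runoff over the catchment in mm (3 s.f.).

d ≈ 56.4 mm

Direct runoff: 0.0, 3.0, 21.0, 44.0, 68.0, 58.0, 49.0, 0.0 L/s; ΣQ_DR = 243.0 L/s.
V = ΣQ_DR · Δt = 243.0 × 3600 s = 8.748 × 10^5 L.
Over A = 1.55 ha, depth = V / A = 56.4 mm.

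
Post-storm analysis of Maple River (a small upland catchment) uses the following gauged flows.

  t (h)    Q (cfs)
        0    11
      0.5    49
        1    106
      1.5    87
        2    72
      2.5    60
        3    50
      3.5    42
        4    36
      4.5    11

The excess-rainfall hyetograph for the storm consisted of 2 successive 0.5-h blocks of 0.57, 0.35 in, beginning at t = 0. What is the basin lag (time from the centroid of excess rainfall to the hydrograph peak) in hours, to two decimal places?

t_L ≈ 0.56 h

Centroid of excess rainfall: t_c = Σ P_i·t̄_i / ΣP_i = 0.4402 h (block centres at 0.25, 0.75 h).
Hydrograph peak occurs at t = 1 h, so basin lag t_L = 1 − 0.4402 = 0.56 h.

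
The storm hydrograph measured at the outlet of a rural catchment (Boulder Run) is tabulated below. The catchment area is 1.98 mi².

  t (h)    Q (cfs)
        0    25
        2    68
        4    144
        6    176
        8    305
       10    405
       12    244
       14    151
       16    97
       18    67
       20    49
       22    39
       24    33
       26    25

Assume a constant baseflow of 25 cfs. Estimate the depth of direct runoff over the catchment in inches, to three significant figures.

Direct runoff: 0.0, 43.0, 119.0, 151.0, 280.0, 380.0, 219.0, 126.0, 72.0, 42.0, 24.0, 14.0, 8.0, 0.0 cfs; ΣQ_DR = 1478 cfs.
V = ΣQ_DR · Δt = 1478 × 7200 s = 1.064 × 10^7 ft³.
Over A = 1.98 mi², depth = V / A = 2.31 in.

d ≈ 2.31 in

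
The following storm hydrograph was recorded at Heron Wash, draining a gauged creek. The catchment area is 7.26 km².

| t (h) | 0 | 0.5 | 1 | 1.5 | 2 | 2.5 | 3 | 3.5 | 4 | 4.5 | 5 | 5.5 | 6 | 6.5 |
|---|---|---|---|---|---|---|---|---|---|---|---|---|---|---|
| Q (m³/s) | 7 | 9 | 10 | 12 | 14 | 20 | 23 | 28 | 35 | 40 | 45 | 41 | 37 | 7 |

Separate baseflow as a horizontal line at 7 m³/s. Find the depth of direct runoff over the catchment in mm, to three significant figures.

d ≈ 57.0 mm

Direct runoff: 0.0, 2.0, 3.0, 5.0, 7.0, 13.0, 16.0, 21.0, 28.0, 33.0, 38.0, 34.0, 30.0, 0.0 m³/s; ΣQ_DR = 230.0 m³/s.
V = ΣQ_DR · Δt = 230.0 × 1800 s = 4.140 × 10^5 m³.
Over A = 7.26 km², depth = V / A = 57.0 mm.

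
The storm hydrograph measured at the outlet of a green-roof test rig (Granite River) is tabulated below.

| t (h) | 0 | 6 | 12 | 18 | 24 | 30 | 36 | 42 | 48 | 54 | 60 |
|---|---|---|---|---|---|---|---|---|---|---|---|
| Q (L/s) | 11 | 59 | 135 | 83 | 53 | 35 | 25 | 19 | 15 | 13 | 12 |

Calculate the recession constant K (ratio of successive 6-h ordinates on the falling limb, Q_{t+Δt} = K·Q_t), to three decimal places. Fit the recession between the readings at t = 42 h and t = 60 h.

Using the recession-limb readings at t = 42 h and t = 60 h: Q falls from 19 to 12 L/s over 3 intervals.
K = (Q₂/Q₁)^(1/3) = (12/19)^(1/3) = 0.858.

K ≈ 0.858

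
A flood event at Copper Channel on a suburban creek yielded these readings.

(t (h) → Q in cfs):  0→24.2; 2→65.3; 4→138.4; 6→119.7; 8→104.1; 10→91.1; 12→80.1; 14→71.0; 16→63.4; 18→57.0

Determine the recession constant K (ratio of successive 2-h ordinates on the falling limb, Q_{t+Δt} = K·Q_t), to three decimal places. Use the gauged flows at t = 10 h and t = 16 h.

Using the recession-limb readings at t = 10 h and t = 16 h: Q falls from 91.1 to 63.4 cfs over 3 intervals.
K = (Q₂/Q₁)^(1/3) = (63.4/91.1)^(1/3) = 0.886.

K ≈ 0.886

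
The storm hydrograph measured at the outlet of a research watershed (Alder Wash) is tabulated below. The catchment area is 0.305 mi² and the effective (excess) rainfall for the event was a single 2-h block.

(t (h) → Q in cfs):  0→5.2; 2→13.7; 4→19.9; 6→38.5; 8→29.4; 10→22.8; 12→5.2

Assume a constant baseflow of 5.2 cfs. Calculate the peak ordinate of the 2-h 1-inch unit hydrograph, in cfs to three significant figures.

Direct runoff: 0.0, 8.5, 14.7, 33.3, 24.2, 17.6, 0.0 cfs; ΣQ_DR = 98.30 cfs, peak = 33.3 cfs.
Runoff depth d = ΣQ_DR·Δt / A = 98.30 × 7200 / (0.305 mi²) = 0.9988 in.
The 1-inch UH is the DRH scaled by (1 in)/d, so U_p = 33.3 × 1/0.9988 = 33.3 cfs.

U_p ≈ 33.3 cfs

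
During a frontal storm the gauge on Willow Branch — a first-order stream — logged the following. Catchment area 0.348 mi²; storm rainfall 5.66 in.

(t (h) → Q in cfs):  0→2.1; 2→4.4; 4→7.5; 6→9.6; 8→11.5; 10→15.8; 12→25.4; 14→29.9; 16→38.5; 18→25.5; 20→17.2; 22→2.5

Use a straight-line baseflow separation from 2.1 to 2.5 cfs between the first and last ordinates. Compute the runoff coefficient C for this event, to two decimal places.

C ≈ 0.26

ΣQ_DR = 162.3 cfs; V = ΣQ_DR·Δt = 1.169 × 10^6 ft³.
Runoff depth d = V / A = 1.445 in.
C = d / P = 1.445 / 5.66 = 0.26.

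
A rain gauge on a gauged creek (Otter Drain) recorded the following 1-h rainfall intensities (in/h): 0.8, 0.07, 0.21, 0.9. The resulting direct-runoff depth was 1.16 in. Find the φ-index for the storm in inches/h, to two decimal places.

φ ≈ 0.27 in/h

Only the 2 blocks with intensity above φ contribute runoff: 0.8, 0.9 in/h.
Σ(I−φ)·Δt = d  ⇒  (0.8+0.9 − 2φ)·1 = 1.16
φ = (1.700 − 1.16/1) / 2 = 0.27 in/h.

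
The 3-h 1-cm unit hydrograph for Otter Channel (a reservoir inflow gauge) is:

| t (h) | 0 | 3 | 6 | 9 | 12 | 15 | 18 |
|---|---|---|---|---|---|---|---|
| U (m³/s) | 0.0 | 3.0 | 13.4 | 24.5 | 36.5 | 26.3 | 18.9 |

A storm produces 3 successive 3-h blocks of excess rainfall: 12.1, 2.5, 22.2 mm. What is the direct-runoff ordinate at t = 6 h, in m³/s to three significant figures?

By discrete convolution, Q_j = Σ (P_i / 10 mm) · U_{j−i}.
At t = 6 h (j=2): Q = (12.1/10)·13.4 + (2.5/10)·3.0 + (22.2/10)·0.0 = 17.0 m³/s.

Q ≈ 17.0 m³/s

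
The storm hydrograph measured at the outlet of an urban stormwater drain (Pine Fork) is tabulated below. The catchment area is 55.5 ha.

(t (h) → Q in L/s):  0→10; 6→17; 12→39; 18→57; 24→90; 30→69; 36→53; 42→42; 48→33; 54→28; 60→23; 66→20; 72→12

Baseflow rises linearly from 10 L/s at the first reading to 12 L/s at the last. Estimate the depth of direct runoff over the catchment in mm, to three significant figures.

d ≈ 13.6 mm

Direct runoff: 0.00, 6.83, 28.67, 46.50, 79.33, 58.17, 42.00, 30.83, 21.67, 16.50, 11.33, 8.17, 0.00 L/s; ΣQ_DR = 350.0 L/s.
V = ΣQ_DR · Δt = 350.0 × 21600 s = 7.560 × 10^6 L.
Over A = 55.5 ha, depth = V / A = 13.6 mm.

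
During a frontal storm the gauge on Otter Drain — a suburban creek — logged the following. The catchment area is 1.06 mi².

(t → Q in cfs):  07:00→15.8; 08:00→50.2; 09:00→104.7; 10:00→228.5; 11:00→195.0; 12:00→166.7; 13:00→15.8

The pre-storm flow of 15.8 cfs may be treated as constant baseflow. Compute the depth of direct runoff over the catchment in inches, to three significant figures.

Direct runoff: 0.0, 34.4, 88.9, 212.7, 179.2, 150.9, 0.0 cfs; ΣQ_DR = 666.1 cfs.
V = ΣQ_DR · Δt = 666.1 × 3600 s = 2.398 × 10^6 ft³.
Over A = 1.06 mi², depth = V / A = 0.974 in.

d ≈ 0.974 in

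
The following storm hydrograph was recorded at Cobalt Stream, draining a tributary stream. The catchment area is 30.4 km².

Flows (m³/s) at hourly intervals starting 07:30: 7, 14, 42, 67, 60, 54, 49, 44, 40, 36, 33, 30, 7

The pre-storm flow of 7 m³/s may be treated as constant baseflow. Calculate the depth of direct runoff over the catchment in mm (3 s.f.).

d ≈ 46.4 mm

Direct runoff: 0.0, 7.0, 35.0, 60.0, 53.0, 47.0, 42.0, 37.0, 33.0, 29.0, 26.0, 23.0, 0.0 m³/s; ΣQ_DR = 392.0 m³/s.
V = ΣQ_DR · Δt = 392.0 × 3600 s = 1.411 × 10^6 m³.
Over A = 30.4 km², depth = V / A = 46.4 mm.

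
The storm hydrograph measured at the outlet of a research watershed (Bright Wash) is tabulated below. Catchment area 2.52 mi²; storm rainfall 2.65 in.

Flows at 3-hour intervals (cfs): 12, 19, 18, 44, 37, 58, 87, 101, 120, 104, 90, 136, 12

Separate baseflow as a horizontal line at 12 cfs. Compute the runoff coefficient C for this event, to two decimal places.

C ≈ 0.47

ΣQ_DR = 682.0 cfs; V = ΣQ_DR·Δt = 7.366 × 10^6 ft³.
Runoff depth d = V / A = 1.258 in.
C = d / P = 1.258 / 2.65 = 0.47.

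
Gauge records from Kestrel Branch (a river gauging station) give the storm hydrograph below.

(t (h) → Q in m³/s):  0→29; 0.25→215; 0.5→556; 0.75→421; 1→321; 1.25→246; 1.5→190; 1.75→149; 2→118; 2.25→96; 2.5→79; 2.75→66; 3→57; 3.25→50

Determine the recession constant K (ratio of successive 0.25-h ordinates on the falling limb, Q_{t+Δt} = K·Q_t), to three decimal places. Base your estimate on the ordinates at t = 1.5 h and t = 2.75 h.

Using the recession-limb readings at t = 1.5 h and t = 2.75 h: Q falls from 190 to 66 m³/s over 5 intervals.
K = (Q₂/Q₁)^(1/5) = (66/190)^(1/5) = 0.809.

K ≈ 0.809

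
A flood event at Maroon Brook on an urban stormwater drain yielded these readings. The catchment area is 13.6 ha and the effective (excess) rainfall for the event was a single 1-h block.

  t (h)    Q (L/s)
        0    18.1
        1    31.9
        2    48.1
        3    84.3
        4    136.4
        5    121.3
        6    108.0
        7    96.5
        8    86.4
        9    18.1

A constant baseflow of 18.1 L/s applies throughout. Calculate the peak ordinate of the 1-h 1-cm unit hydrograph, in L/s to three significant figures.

Direct runoff: 0.0, 13.8, 30.0, 66.2, 118.3, 103.2, 89.9, 78.4, 68.3, 0.0 L/s; ΣQ_DR = 568.1 L/s, peak = 118.3 L/s.
Runoff depth d = ΣQ_DR·Δt / A = 568.1 × 3600 / (13.6 ha) = 15.04 mm.
The 1-cm UH is the DRH scaled by (10 mm)/d, so U_p = 118.3 × 10/15.04 = 78.7 L/s.

U_p ≈ 78.7 L/s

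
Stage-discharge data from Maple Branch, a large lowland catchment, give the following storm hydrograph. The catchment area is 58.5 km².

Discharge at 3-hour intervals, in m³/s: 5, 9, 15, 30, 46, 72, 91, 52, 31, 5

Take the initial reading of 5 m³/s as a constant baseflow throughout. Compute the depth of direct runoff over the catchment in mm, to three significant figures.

Direct runoff: 0.0, 4.0, 10.0, 25.0, 41.0, 67.0, 86.0, 47.0, 26.0, 0.0 m³/s; ΣQ_DR = 306.0 m³/s.
V = ΣQ_DR · Δt = 306.0 × 10800 s = 3.305 × 10^6 m³.
Over A = 58.5 km², depth = V / A = 56.5 mm.

d ≈ 56.5 mm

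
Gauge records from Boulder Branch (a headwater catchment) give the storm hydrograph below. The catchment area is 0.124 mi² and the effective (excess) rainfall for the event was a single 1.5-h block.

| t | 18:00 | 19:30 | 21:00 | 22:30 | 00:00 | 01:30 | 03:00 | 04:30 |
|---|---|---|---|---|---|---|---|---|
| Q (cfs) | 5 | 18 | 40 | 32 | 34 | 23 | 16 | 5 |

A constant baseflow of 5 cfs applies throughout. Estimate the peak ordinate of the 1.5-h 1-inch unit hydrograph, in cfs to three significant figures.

Direct runoff: 0.0, 13.0, 35.0, 27.0, 29.0, 18.0, 11.0, 0.0 cfs; ΣQ_DR = 133.0 cfs, peak = 35.0 cfs.
Runoff depth d = ΣQ_DR·Δt / A = 133.0 × 5400 / (0.124 mi²) = 2.493 in.
The 1-inch UH is the DRH scaled by (1 in)/d, so U_p = 35.0 × 1/2.493 = 14.0 cfs.

U_p ≈ 14.0 cfs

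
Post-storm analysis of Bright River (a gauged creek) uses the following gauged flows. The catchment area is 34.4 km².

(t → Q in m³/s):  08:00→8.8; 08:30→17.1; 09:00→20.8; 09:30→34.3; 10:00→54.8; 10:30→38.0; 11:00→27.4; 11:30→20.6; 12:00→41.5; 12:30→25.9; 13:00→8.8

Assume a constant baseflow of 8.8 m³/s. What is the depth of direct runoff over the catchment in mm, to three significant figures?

d ≈ 10.5 mm

Direct runoff: 0.0, 8.3, 12.0, 25.5, 46.0, 29.2, 18.6, 11.8, 32.7, 17.1, 0.0 m³/s; ΣQ_DR = 201.2 m³/s.
V = ΣQ_DR · Δt = 201.2 × 1800 s = 3.622 × 10^5 m³.
Over A = 34.4 km², depth = V / A = 10.5 mm.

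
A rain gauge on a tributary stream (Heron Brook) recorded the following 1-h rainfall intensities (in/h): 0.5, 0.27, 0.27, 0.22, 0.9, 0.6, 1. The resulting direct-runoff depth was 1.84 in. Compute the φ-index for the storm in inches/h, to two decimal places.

φ ≈ 0.29 in/h

Only the 4 blocks with intensity above φ contribute runoff: 0.5, 0.9, 0.6, 1 in/h.
Σ(I−φ)·Δt = d  ⇒  (0.5+0.9+0.6+1 − 4φ)·1 = 1.84
φ = (3.000 − 1.84/1) / 4 = 0.29 in/h.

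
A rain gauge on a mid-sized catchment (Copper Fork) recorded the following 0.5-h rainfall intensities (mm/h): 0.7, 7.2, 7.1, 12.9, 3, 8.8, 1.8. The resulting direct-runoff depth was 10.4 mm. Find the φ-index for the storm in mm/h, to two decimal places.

φ ≈ 3.80 mm/h

Only the 4 blocks with intensity above φ contribute runoff: 7.2, 7.1, 12.9, 8.8 mm/h.
Σ(I−φ)·Δt = d  ⇒  (7.2+7.1+12.9+8.8 − 4φ)·0.5 = 10.4
φ = (36.00 − 10.4/0.5) / 4 = 3.80 mm/h.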